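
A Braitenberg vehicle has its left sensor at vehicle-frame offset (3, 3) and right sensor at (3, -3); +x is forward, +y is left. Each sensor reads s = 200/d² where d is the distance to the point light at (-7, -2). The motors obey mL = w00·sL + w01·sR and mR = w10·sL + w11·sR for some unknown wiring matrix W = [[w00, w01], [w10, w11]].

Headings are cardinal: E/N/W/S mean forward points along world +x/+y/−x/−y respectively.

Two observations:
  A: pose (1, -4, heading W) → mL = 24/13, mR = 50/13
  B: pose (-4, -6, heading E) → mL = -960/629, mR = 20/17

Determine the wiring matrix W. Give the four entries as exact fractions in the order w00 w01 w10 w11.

-1/2 1/2 0 1/2

obs A: pose=(1,-4,W) → sL=4, sR=100/13, mL=24/13, mR=50/13
obs B: pose=(-4,-6,E) → sL=200/37, sR=40/17, mL=-960/629, mR=20/17
sensor matrix S = [[4, 100/13], [200/37, 40/17]]; det S = -263040/8177
solve [mL_A; mL_B] = S·[w00; w01] and [mR_A; mR_B] = S·[w10; w11]:
  w00 = -1/2, w01 = 1/2, w10 = 0, w11 = 1/2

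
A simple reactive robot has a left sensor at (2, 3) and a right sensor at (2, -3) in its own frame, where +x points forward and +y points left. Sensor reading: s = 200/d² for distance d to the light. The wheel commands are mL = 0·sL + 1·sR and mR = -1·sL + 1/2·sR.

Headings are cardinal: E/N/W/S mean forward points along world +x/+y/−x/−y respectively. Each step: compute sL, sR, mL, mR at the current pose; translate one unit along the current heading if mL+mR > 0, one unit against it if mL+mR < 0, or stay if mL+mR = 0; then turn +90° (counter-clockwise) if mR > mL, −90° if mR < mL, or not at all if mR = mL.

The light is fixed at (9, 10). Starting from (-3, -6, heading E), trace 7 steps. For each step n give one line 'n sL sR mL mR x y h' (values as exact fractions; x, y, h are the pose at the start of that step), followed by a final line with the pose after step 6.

n=0: pose=(-3,-6,E); sL=200/269, sR=200/461; mL=200/461, mR=-65300/124009; mL+mR=-11500/124009 → advance -1; mR−mL=-119100/124009 → turn -1·90°
n=1: pose=(-4,-6,S); sL=25/53, sR=10/29; mL=10/29, mR=-460/1537; mL+mR=70/1537 → advance +1; mR−mL=-990/1537 → turn -1·90°
n=2: pose=(-4,-7,W); sL=8/25, sR=200/421; mL=200/421, mR=-868/10525; mL+mR=4132/10525 → advance +1; mR−mL=-5868/10525 → turn -1·90°
n=3: pose=(-5,-7,N); sL=100/257, sR=100/173; mL=100/173, mR=-4450/44461; mL+mR=21250/44461 → advance +1; mR−mL=-30150/44461 → turn -1·90°
n=4: pose=(-5,-6,E); sL=200/313, sR=40/101; mL=40/101, mR=-13940/31613; mL+mR=-1420/31613 → advance -1; mR−mL=-26460/31613 → turn -1·90°
n=5: pose=(-6,-6,S); sL=50/117, sR=25/81; mL=25/81, mR=-575/2106; mL+mR=25/702 → advance +1; mR−mL=-1225/2106 → turn -1·90°
n=6: pose=(-6,-7,W); sL=200/689, sR=40/97; mL=40/97, mR=-5620/66833; mL+mR=21940/66833 → advance +1; mR−mL=-33180/66833 → turn -1·90°

0 200/269 200/461 200/461 -65300/124009 -3 -6 E
1 25/53 10/29 10/29 -460/1537 -4 -6 S
2 8/25 200/421 200/421 -868/10525 -4 -7 W
3 100/257 100/173 100/173 -4450/44461 -5 -7 N
4 200/313 40/101 40/101 -13940/31613 -5 -6 E
5 50/117 25/81 25/81 -575/2106 -6 -6 S
6 200/689 40/97 40/97 -5620/66833 -6 -7 W
final -7 -7 N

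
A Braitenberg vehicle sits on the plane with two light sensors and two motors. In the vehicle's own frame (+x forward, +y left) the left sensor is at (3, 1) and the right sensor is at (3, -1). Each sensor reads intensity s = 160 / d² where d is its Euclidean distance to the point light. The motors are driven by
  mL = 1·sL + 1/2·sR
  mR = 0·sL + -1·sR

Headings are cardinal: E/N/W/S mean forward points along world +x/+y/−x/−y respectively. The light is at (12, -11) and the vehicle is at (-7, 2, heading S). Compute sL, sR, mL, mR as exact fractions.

left sensor world pos  = (-6, -1); dL² = 424
right sensor world pos = (-8, -1); dR² = 500
sL = 160/424 = 20/53
sR = 160/500 = 8/25
mL = 1·sL + 1/2·sR = 712/1325
mR = 0·sL + -1·sR = -8/25

20/53 8/25 712/1325 -8/25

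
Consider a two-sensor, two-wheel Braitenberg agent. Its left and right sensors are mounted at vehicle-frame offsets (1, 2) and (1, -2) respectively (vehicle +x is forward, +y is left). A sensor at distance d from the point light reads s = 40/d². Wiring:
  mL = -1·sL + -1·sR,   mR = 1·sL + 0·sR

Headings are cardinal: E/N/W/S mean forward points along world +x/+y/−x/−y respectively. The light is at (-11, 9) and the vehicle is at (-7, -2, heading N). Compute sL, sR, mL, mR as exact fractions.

left sensor world pos  = (-9, -1); dL² = 104
right sensor world pos = (-5, -1); dR² = 136
sL = 40/104 = 5/13
sR = 40/136 = 5/17
mL = -1·sL + -1·sR = -150/221
mR = 1·sL + 0·sR = 5/13

5/13 5/17 -150/221 5/13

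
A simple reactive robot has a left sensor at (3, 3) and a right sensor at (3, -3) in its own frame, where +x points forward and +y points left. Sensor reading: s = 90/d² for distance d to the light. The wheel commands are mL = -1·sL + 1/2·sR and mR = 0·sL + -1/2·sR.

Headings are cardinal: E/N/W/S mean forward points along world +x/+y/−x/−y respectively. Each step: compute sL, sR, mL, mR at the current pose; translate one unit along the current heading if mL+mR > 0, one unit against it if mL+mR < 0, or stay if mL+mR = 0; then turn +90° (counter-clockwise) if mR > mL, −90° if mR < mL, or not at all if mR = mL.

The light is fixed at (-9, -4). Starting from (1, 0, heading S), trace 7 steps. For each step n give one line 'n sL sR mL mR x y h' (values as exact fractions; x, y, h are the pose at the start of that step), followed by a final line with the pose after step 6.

0 9/17 9/5 63/170 -9/10 1 0 S
1 90/53 90/113 -7785/5989 -45/113 1 1 W
2 9/20 45/34 18/85 -45/68 2 1 S
3 90/73 18/29 -1953/2117 -9/29 2 2 W
4 5/13 1 3/26 -1/2 3 2 S
5 90/97 90/181 -11925/17557 -45/181 3 3 W
6 45/136 45/58 225/3944 -45/116 4 3 S
final 4 4 W

n=0: pose=(1,0,S); sL=9/17, sR=9/5; mL=63/170, mR=-9/10; mL+mR=-9/17 → advance -1; mR−mL=-108/85 → turn -1·90°
n=1: pose=(1,1,W); sL=90/53, sR=90/113; mL=-7785/5989, mR=-45/113; mL+mR=-90/53 → advance -1; mR−mL=5400/5989 → turn +1·90°
n=2: pose=(2,1,S); sL=9/20, sR=45/34; mL=18/85, mR=-45/68; mL+mR=-9/20 → advance -1; mR−mL=-297/340 → turn -1·90°
n=3: pose=(2,2,W); sL=90/73, sR=18/29; mL=-1953/2117, mR=-9/29; mL+mR=-90/73 → advance -1; mR−mL=1296/2117 → turn +1·90°
n=4: pose=(3,2,S); sL=5/13, sR=1; mL=3/26, mR=-1/2; mL+mR=-5/13 → advance -1; mR−mL=-8/13 → turn -1·90°
n=5: pose=(3,3,W); sL=90/97, sR=90/181; mL=-11925/17557, mR=-45/181; mL+mR=-90/97 → advance -1; mR−mL=7560/17557 → turn +1·90°
n=6: pose=(4,3,S); sL=45/136, sR=45/58; mL=225/3944, mR=-45/116; mL+mR=-45/136 → advance -1; mR−mL=-1755/3944 → turn -1·90°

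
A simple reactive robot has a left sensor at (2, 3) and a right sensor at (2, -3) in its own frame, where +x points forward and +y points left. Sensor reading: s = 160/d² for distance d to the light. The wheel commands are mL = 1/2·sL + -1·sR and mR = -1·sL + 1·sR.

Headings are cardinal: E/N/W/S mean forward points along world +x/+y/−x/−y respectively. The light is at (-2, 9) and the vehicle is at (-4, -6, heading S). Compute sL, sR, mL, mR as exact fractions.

left sensor world pos  = (-1, -8); dL² = 290
right sensor world pos = (-7, -8); dR² = 314
sL = 160/290 = 16/29
sR = 160/314 = 80/157
mL = 1/2·sL + -1·sR = -1064/4553
mR = -1·sL + 1·sR = -192/4553

16/29 80/157 -1064/4553 -192/4553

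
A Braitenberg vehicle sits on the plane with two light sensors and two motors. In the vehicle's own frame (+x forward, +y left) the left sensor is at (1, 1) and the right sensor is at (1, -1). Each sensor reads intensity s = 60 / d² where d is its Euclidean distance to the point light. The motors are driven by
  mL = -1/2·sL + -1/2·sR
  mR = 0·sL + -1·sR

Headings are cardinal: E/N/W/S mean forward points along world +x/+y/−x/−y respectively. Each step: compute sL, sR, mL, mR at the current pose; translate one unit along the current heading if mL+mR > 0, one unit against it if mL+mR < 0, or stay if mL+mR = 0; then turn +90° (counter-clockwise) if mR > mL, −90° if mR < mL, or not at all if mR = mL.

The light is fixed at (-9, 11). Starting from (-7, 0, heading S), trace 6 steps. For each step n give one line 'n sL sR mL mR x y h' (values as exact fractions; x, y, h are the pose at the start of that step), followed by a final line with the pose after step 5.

0 20/51 12/29 -596/1479 -12/29 -7 0 S
1 30/61 30/41 -1530/2501 -30/41 -7 1 W
2 12/17 60/97 -1092/1649 -60/97 -6 1 N
3 15/37 15/26 -945/1924 -15/26 -6 0 W
4 60/109 12/25 -1404/2725 -12/25 -5 0 N
5 30/89 6/13 -462/1157 -6/13 -5 -1 W
final -4 -1 N

n=0: pose=(-7,0,S); sL=20/51, sR=12/29; mL=-596/1479, mR=-12/29; mL+mR=-1208/1479 → advance -1; mR−mL=-16/1479 → turn -1·90°
n=1: pose=(-7,1,W); sL=30/61, sR=30/41; mL=-1530/2501, mR=-30/41; mL+mR=-3360/2501 → advance -1; mR−mL=-300/2501 → turn -1·90°
n=2: pose=(-6,1,N); sL=12/17, sR=60/97; mL=-1092/1649, mR=-60/97; mL+mR=-2112/1649 → advance -1; mR−mL=72/1649 → turn +1·90°
n=3: pose=(-6,0,W); sL=15/37, sR=15/26; mL=-945/1924, mR=-15/26; mL+mR=-2055/1924 → advance -1; mR−mL=-165/1924 → turn -1·90°
n=4: pose=(-5,0,N); sL=60/109, sR=12/25; mL=-1404/2725, mR=-12/25; mL+mR=-2712/2725 → advance -1; mR−mL=96/2725 → turn +1·90°
n=5: pose=(-5,-1,W); sL=30/89, sR=6/13; mL=-462/1157, mR=-6/13; mL+mR=-996/1157 → advance -1; mR−mL=-72/1157 → turn -1·90°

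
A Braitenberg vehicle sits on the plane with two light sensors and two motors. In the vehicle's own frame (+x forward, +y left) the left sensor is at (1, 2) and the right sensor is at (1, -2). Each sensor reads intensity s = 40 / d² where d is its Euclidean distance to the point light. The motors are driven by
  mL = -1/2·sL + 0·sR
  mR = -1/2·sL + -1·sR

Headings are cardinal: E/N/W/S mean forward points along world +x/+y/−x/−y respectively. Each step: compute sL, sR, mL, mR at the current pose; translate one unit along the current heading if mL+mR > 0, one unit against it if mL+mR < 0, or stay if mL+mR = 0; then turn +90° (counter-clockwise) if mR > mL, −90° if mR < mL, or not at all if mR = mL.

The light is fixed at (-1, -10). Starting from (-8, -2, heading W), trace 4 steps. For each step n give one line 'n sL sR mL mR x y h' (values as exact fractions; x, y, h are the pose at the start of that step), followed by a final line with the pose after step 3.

n=0: pose=(-8,-2,W); sL=2/5, sR=10/41; mL=-1/5, mR=-91/205; mL+mR=-132/205 → advance -1; mR−mL=-10/41 → turn -1·90°
n=1: pose=(-7,-2,N); sL=8/29, sR=40/97; mL=-4/29, mR=-1548/2813; mL+mR=-1936/2813 → advance -1; mR−mL=-40/97 → turn -1·90°
n=2: pose=(-7,-3,E); sL=20/53, sR=4/5; mL=-10/53, mR=-262/265; mL+mR=-312/265 → advance -1; mR−mL=-4/5 → turn -1·90°
n=3: pose=(-8,-3,S); sL=40/61, sR=40/117; mL=-20/61, mR=-4780/7137; mL+mR=-7120/7137 → advance -1; mR−mL=-40/117 → turn -1·90°

0 2/5 10/41 -1/5 -91/205 -8 -2 W
1 8/29 40/97 -4/29 -1548/2813 -7 -2 N
2 20/53 4/5 -10/53 -262/265 -7 -3 E
3 40/61 40/117 -20/61 -4780/7137 -8 -3 S
final -8 -2 W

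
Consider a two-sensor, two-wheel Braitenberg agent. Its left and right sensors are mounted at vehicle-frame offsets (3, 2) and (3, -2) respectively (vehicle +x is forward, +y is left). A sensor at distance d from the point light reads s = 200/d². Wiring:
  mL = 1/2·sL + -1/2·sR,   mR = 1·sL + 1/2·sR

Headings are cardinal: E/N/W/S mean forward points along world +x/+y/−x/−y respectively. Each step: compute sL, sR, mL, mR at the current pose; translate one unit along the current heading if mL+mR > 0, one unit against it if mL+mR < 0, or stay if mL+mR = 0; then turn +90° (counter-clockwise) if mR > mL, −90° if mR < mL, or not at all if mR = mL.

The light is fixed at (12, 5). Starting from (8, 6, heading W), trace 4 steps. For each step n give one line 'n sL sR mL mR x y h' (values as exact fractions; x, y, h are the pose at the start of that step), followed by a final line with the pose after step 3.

0 4 100/29 8/29 166/29 8 6 W
1 200/13 200/53 4000/689 11900/689 7 6 S
2 25 25 0 75/2 7 5 E
3 40/9 200/13 -640/117 1420/117 8 5 N
final 8 6 W

n=0: pose=(8,6,W); sL=4, sR=100/29; mL=8/29, mR=166/29; mL+mR=6 → advance +1; mR−mL=158/29 → turn +1·90°
n=1: pose=(7,6,S); sL=200/13, sR=200/53; mL=4000/689, mR=11900/689; mL+mR=300/13 → advance +1; mR−mL=7900/689 → turn +1·90°
n=2: pose=(7,5,E); sL=25, sR=25; mL=0, mR=75/2; mL+mR=75/2 → advance +1; mR−mL=75/2 → turn +1·90°
n=3: pose=(8,5,N); sL=40/9, sR=200/13; mL=-640/117, mR=1420/117; mL+mR=20/3 → advance +1; mR−mL=2060/117 → turn +1·90°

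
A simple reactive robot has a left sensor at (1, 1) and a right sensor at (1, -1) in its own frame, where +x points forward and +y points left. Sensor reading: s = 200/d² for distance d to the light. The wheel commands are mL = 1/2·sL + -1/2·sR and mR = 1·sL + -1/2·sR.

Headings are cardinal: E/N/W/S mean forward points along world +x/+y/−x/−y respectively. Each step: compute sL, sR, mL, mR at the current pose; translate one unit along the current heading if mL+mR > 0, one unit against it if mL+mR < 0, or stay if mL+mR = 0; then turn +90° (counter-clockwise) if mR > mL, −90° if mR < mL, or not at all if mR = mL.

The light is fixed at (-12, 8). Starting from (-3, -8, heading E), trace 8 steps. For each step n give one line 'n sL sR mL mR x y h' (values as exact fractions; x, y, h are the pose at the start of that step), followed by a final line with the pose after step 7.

0 8/13 200/389 256/5057 1812/5057 -3 -8 E
1 100/153 100/173 1000/26469 9650/26469 -2 -8 N
2 200/337 200/277 -6000/93349 21700/93349 -2 -7 W
3 50/89 5/8 -45/1424 355/1424 -3 -7 S
4 8/13 200/389 256/5057 1812/5057 -3 -8 E
5 100/153 100/173 1000/26469 9650/26469 -2 -8 N
6 200/337 200/277 -6000/93349 21700/93349 -2 -7 W
7 50/89 5/8 -45/1424 355/1424 -3 -7 S
final -3 -8 E

n=0: pose=(-3,-8,E); sL=8/13, sR=200/389; mL=256/5057, mR=1812/5057; mL+mR=2068/5057 → advance +1; mR−mL=4/13 → turn +1·90°
n=1: pose=(-2,-8,N); sL=100/153, sR=100/173; mL=1000/26469, mR=9650/26469; mL+mR=3550/8823 → advance +1; mR−mL=50/153 → turn +1·90°
n=2: pose=(-2,-7,W); sL=200/337, sR=200/277; mL=-6000/93349, mR=21700/93349; mL+mR=15700/93349 → advance +1; mR−mL=100/337 → turn +1·90°
n=3: pose=(-3,-7,S); sL=50/89, sR=5/8; mL=-45/1424, mR=355/1424; mL+mR=155/712 → advance +1; mR−mL=25/89 → turn +1·90°
n=4: pose=(-3,-8,E); sL=8/13, sR=200/389; mL=256/5057, mR=1812/5057; mL+mR=2068/5057 → advance +1; mR−mL=4/13 → turn +1·90°
n=5: pose=(-2,-8,N); sL=100/153, sR=100/173; mL=1000/26469, mR=9650/26469; mL+mR=3550/8823 → advance +1; mR−mL=50/153 → turn +1·90°
n=6: pose=(-2,-7,W); sL=200/337, sR=200/277; mL=-6000/93349, mR=21700/93349; mL+mR=15700/93349 → advance +1; mR−mL=100/337 → turn +1·90°
n=7: pose=(-3,-7,S); sL=50/89, sR=5/8; mL=-45/1424, mR=355/1424; mL+mR=155/712 → advance +1; mR−mL=25/89 → turn +1·90°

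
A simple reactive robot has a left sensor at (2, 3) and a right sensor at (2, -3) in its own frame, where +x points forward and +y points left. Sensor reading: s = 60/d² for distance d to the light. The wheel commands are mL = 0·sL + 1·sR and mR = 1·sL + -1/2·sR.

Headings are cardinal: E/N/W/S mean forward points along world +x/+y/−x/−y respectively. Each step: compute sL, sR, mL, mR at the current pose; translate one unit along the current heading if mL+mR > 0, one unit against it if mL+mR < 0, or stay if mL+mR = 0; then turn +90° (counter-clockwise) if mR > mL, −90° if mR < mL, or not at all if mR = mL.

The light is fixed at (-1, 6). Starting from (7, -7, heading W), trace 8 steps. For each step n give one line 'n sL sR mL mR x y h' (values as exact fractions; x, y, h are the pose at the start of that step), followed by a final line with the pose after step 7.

n=0: pose=(7,-7,W); sL=15/73, sR=15/34; mL=15/34, mR=-75/4964; mL+mR=2115/4964 → advance +1; mR−mL=-2265/4964 → turn -1·90°
n=1: pose=(6,-7,N); sL=60/137, sR=60/221; mL=60/221, mR=9150/30277; mL+mR=17370/30277 → advance +1; mR−mL=930/30277 → turn +1·90°
n=2: pose=(6,-6,W); sL=6/25, sR=30/53; mL=30/53, mR=-57/1325; mL+mR=693/1325 → advance +1; mR−mL=-807/1325 → turn -1·90°
n=3: pose=(5,-6,N); sL=60/109, sR=60/181; mL=60/181, mR=7590/19729; mL+mR=14130/19729 → advance +1; mR−mL=1050/19729 → turn +1·90°
n=4: pose=(5,-5,W); sL=15/53, sR=3/4; mL=3/4, mR=-39/424; mL+mR=279/424 → advance +1; mR−mL=-357/424 → turn -1·90°
n=5: pose=(4,-5,N); sL=12/17, sR=12/29; mL=12/29, mR=246/493; mL+mR=450/493 → advance +1; mR−mL=42/493 → turn +1·90°
n=6: pose=(4,-4,W); sL=30/89, sR=30/29; mL=30/29, mR=-465/2581; mL+mR=2205/2581 → advance +1; mR−mL=-3135/2581 → turn -1·90°
n=7: pose=(3,-4,N); sL=12/13, sR=60/113; mL=60/113, mR=966/1469; mL+mR=1746/1469 → advance +1; mR−mL=186/1469 → turn +1·90°

0 15/73 15/34 15/34 -75/4964 7 -7 W
1 60/137 60/221 60/221 9150/30277 6 -7 N
2 6/25 30/53 30/53 -57/1325 6 -6 W
3 60/109 60/181 60/181 7590/19729 5 -6 N
4 15/53 3/4 3/4 -39/424 5 -5 W
5 12/17 12/29 12/29 246/493 4 -5 N
6 30/89 30/29 30/29 -465/2581 4 -4 W
7 12/13 60/113 60/113 966/1469 3 -4 N
final 3 -3 W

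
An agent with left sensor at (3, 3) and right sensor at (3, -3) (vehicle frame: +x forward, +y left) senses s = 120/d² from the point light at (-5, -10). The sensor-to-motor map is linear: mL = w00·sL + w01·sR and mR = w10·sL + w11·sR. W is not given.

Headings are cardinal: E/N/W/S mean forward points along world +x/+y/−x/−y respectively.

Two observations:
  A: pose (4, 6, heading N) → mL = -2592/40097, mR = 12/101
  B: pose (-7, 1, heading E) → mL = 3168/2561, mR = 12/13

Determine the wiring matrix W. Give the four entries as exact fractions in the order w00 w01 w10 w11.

obs A: pose=(4,6,N) → sL=120/397, sR=24/101, mL=-2592/40097, mR=12/101
obs B: pose=(-7,1,E) → sL=120/197, sR=24/13, mL=3168/2561, mR=12/13
sensor matrix S = [[120/397, 24/101], [120/197, 24/13]]; det S = 42439680/102688417
solve [mL_A; mL_B] = S·[w00; w01] and [mR_A; mR_B] = S·[w10; w11]:
  w00 = -1, w01 = 1, w10 = 0, w11 = 1/2

-1 1 0 1/2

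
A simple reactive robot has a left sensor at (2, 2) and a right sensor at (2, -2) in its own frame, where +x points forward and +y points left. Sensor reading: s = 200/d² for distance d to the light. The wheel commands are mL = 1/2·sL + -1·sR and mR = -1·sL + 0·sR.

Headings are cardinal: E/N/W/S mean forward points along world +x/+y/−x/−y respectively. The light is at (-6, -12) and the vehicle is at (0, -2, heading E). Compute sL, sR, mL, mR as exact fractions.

left sensor world pos  = (2, 0); dL² = 208
right sensor world pos = (2, -4); dR² = 128
sL = 200/208 = 25/26
sR = 200/128 = 25/16
mL = 1/2·sL + -1·sR = -225/208
mR = -1·sL + 0·sR = -25/26

25/26 25/16 -225/208 -25/26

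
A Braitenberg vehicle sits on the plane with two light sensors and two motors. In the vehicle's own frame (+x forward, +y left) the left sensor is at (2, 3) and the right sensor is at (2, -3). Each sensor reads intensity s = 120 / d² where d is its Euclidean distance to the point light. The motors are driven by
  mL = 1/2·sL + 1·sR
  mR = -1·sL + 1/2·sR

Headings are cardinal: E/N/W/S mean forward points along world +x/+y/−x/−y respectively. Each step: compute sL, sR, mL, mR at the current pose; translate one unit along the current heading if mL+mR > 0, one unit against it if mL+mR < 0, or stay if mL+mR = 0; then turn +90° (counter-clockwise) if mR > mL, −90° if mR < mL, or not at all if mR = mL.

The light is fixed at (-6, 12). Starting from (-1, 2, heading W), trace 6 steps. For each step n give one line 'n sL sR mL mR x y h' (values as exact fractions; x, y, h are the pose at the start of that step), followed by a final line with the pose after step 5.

0 60/89 60/29 6210/2581 930/2581 -1 2 W
1 24/13 120/113 2916/1469 -1932/1469 -2 2 N
2 5/3 2/3 3/2 -4/3 -2 3 E
3 24/37 24/25 1188/925 -156/925 -1 3 S
4 60/89 60/29 6210/2581 930/2581 -1 2 W
5 24/13 120/113 2916/1469 -1932/1469 -2 2 N
final -2 3 E

n=0: pose=(-1,2,W); sL=60/89, sR=60/29; mL=6210/2581, mR=930/2581; mL+mR=7140/2581 → advance +1; mR−mL=-5280/2581 → turn -1·90°
n=1: pose=(-2,2,N); sL=24/13, sR=120/113; mL=2916/1469, mR=-1932/1469; mL+mR=984/1469 → advance +1; mR−mL=-4848/1469 → turn -1·90°
n=2: pose=(-2,3,E); sL=5/3, sR=2/3; mL=3/2, mR=-4/3; mL+mR=1/6 → advance +1; mR−mL=-17/6 → turn -1·90°
n=3: pose=(-1,3,S); sL=24/37, sR=24/25; mL=1188/925, mR=-156/925; mL+mR=1032/925 → advance +1; mR−mL=-1344/925 → turn -1·90°
n=4: pose=(-1,2,W); sL=60/89, sR=60/29; mL=6210/2581, mR=930/2581; mL+mR=7140/2581 → advance +1; mR−mL=-5280/2581 → turn -1·90°
n=5: pose=(-2,2,N); sL=24/13, sR=120/113; mL=2916/1469, mR=-1932/1469; mL+mR=984/1469 → advance +1; mR−mL=-4848/1469 → turn -1·90°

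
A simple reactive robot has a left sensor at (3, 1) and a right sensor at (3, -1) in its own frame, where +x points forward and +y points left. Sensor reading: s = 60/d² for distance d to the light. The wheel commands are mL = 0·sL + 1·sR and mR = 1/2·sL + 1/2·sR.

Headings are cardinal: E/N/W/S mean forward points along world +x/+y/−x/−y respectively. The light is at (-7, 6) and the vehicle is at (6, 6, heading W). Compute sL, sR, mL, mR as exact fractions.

left sensor world pos  = (3, 5); dL² = 101
right sensor world pos = (3, 7); dR² = 101
sL = 60/101 = 60/101
sR = 60/101 = 60/101
mL = 0·sL + 1·sR = 60/101
mR = 1/2·sL + 1/2·sR = 60/101

60/101 60/101 60/101 60/101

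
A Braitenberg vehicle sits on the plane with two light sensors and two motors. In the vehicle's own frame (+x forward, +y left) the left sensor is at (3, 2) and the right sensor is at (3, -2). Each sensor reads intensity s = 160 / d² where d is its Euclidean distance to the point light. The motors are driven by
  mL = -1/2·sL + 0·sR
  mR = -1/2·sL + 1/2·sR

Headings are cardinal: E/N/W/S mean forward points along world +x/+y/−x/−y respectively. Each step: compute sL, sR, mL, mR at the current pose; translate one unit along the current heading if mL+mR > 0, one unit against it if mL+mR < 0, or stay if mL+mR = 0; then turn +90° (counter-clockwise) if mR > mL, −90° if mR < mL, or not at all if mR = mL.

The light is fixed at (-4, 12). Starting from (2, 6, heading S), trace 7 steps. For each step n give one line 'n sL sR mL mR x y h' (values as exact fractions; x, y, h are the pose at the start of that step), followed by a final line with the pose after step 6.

0 32/29 160/97 -16/29 768/2813 2 6 S
1 16/9 16/13 -8/9 -32/117 2 7 E
2 160/13 160/53 -80/13 -3200/689 1 7 N
3 40/17 8 -20/17 48/17 1 6 W
4 160/117 32/17 -80/117 512/1989 0 6 S
5 80/29 80/49 -40/29 -800/1421 0 7 E
6 32 160/29 -16 -384/29 -1 7 N
final -1 6 W

n=0: pose=(2,6,S); sL=32/29, sR=160/97; mL=-16/29, mR=768/2813; mL+mR=-784/2813 → advance -1; mR−mL=80/97 → turn +1·90°
n=1: pose=(2,7,E); sL=16/9, sR=16/13; mL=-8/9, mR=-32/117; mL+mR=-136/117 → advance -1; mR−mL=8/13 → turn +1·90°
n=2: pose=(1,7,N); sL=160/13, sR=160/53; mL=-80/13, mR=-3200/689; mL+mR=-7440/689 → advance -1; mR−mL=80/53 → turn +1·90°
n=3: pose=(1,6,W); sL=40/17, sR=8; mL=-20/17, mR=48/17; mL+mR=28/17 → advance +1; mR−mL=4 → turn +1·90°
n=4: pose=(0,6,S); sL=160/117, sR=32/17; mL=-80/117, mR=512/1989; mL+mR=-848/1989 → advance -1; mR−mL=16/17 → turn +1·90°
n=5: pose=(0,7,E); sL=80/29, sR=80/49; mL=-40/29, mR=-800/1421; mL+mR=-2760/1421 → advance -1; mR−mL=40/49 → turn +1·90°
n=6: pose=(-1,7,N); sL=32, sR=160/29; mL=-16, mR=-384/29; mL+mR=-848/29 → advance -1; mR−mL=80/29 → turn +1·90°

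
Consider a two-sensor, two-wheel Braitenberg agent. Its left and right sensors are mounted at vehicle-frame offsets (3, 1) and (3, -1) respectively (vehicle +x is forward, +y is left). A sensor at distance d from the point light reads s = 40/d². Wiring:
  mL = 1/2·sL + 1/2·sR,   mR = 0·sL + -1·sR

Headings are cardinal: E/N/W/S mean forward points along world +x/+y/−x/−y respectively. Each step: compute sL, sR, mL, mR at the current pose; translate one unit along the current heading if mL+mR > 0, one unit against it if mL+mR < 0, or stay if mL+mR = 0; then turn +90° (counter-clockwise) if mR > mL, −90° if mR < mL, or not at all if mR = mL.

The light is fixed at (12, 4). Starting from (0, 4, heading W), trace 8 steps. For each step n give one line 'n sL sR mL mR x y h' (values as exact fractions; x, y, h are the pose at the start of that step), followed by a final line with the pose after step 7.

n=0: pose=(0,4,W); sL=20/113, sR=20/113; mL=20/113, mR=-20/113; mL+mR=0 → advance +0; mR−mL=-40/113 → turn -1·90°
n=1: pose=(0,4,N); sL=20/89, sR=4/13; mL=308/1157, mR=-4/13; mL+mR=-48/1157 → advance -1; mR−mL=-664/1157 → turn -1·90°
n=2: pose=(0,3,E); sL=40/81, sR=8/17; mL=664/1377, mR=-8/17; mL+mR=16/1377 → advance +1; mR−mL=-1312/1377 → turn -1·90°
n=3: pose=(1,3,S); sL=10/29, sR=1/4; mL=69/232, mR=-1/4; mL+mR=11/232 → advance +1; mR−mL=-127/232 → turn -1·90°
n=4: pose=(1,2,W); sL=8/41, sR=40/197; mL=1608/8077, mR=-40/197; mL+mR=-32/8077 → advance -1; mR−mL=-3248/8077 → turn -1·90°
n=5: pose=(2,2,N); sL=20/61, sR=20/41; mL=1020/2501, mR=-20/41; mL+mR=-200/2501 → advance -1; mR−mL=-2240/2501 → turn -1·90°
n=6: pose=(2,1,E); sL=40/53, sR=8/13; mL=472/689, mR=-8/13; mL+mR=48/689 → advance +1; mR−mL=-896/689 → turn -1·90°
n=7: pose=(3,1,S); sL=2/5, sR=5/17; mL=59/170, mR=-5/17; mL+mR=9/170 → advance +1; mR−mL=-109/170 → turn -1·90°

0 20/113 20/113 20/113 -20/113 0 4 W
1 20/89 4/13 308/1157 -4/13 0 4 N
2 40/81 8/17 664/1377 -8/17 0 3 E
3 10/29 1/4 69/232 -1/4 1 3 S
4 8/41 40/197 1608/8077 -40/197 1 2 W
5 20/61 20/41 1020/2501 -20/41 2 2 N
6 40/53 8/13 472/689 -8/13 2 1 E
7 2/5 5/17 59/170 -5/17 3 1 S
final 3 0 W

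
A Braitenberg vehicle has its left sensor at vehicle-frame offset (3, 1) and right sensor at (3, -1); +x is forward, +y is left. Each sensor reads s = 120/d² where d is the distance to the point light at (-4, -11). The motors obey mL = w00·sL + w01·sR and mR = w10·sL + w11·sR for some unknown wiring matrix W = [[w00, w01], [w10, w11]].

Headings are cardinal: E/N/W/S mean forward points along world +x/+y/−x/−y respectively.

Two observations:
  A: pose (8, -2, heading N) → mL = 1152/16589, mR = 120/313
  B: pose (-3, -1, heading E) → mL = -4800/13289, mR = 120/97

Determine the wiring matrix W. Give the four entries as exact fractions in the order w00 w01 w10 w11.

obs A: pose=(8,-2,N) → sL=24/53, sR=120/313, mL=1152/16589, mR=120/313
obs B: pose=(-3,-1,E) → sL=120/137, sR=120/97, mL=-4800/13289, mR=120/97
sensor matrix S = [[24/53, 120/313], [120/137, 120/97]]; det S = 49466880/220451221
solve [mL_A; mL_B] = S·[w00; w01] and [mR_A; mR_B] = S·[w10; w11]:
  w00 = 1, w01 = -1, w10 = 0, w11 = 1

1 -1 0 1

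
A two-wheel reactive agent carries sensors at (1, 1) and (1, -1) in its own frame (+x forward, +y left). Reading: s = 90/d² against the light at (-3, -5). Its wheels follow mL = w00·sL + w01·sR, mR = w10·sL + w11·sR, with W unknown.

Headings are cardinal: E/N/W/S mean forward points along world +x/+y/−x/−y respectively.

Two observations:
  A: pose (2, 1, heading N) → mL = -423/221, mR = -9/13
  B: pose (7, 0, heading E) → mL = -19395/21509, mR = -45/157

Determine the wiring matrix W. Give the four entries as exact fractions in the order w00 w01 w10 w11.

-1 -1/2 -1/2 0

obs A: pose=(2,1,N) → sL=18/13, sR=18/17, mL=-423/221, mR=-9/13
obs B: pose=(7,0,E) → sL=90/157, sR=90/137, mL=-19395/21509, mR=-45/157
sensor matrix S = [[18/13, 18/17], [90/157, 90/137]]; det S = 1438560/4753489
solve [mL_A; mL_B] = S·[w00; w01] and [mR_A; mR_B] = S·[w10; w11]:
  w00 = -1, w01 = -1/2, w10 = -1/2, w11 = 0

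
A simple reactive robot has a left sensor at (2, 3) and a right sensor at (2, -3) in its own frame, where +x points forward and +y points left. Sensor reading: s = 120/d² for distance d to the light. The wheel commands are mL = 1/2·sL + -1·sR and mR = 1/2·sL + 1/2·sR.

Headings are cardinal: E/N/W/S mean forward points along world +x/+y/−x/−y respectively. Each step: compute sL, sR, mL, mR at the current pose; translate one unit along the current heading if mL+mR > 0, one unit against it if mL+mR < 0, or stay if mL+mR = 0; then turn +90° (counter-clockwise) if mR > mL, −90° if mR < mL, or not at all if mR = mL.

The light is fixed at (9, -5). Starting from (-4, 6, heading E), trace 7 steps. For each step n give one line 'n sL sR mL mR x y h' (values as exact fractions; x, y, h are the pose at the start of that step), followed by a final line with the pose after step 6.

0 120/317 24/37 -5388/11729 6024/11729 -4 6 E
1 60/197 12/25 -1614/4925 1932/4925 -3 6 N
2 120/277 120/421 -7980/116617 41880/116617 -3 7 W
3 3/5 30/89 -33/890 417/890 -4 7 S
4 120/317 24/37 -5388/11729 6024/11729 -4 6 E
5 60/197 12/25 -1614/4925 1932/4925 -3 6 N
6 120/277 120/421 -7980/116617 41880/116617 -3 7 W
final -4 7 S

n=0: pose=(-4,6,E); sL=120/317, sR=24/37; mL=-5388/11729, mR=6024/11729; mL+mR=636/11729 → advance +1; mR−mL=36/37 → turn +1·90°
n=1: pose=(-3,6,N); sL=60/197, sR=12/25; mL=-1614/4925, mR=1932/4925; mL+mR=318/4925 → advance +1; mR−mL=18/25 → turn +1·90°
n=2: pose=(-3,7,W); sL=120/277, sR=120/421; mL=-7980/116617, mR=41880/116617; mL+mR=33900/116617 → advance +1; mR−mL=180/421 → turn +1·90°
n=3: pose=(-4,7,S); sL=3/5, sR=30/89; mL=-33/890, mR=417/890; mL+mR=192/445 → advance +1; mR−mL=45/89 → turn +1·90°
n=4: pose=(-4,6,E); sL=120/317, sR=24/37; mL=-5388/11729, mR=6024/11729; mL+mR=636/11729 → advance +1; mR−mL=36/37 → turn +1·90°
n=5: pose=(-3,6,N); sL=60/197, sR=12/25; mL=-1614/4925, mR=1932/4925; mL+mR=318/4925 → advance +1; mR−mL=18/25 → turn +1·90°
n=6: pose=(-3,7,W); sL=120/277, sR=120/421; mL=-7980/116617, mR=41880/116617; mL+mR=33900/116617 → advance +1; mR−mL=180/421 → turn +1·90°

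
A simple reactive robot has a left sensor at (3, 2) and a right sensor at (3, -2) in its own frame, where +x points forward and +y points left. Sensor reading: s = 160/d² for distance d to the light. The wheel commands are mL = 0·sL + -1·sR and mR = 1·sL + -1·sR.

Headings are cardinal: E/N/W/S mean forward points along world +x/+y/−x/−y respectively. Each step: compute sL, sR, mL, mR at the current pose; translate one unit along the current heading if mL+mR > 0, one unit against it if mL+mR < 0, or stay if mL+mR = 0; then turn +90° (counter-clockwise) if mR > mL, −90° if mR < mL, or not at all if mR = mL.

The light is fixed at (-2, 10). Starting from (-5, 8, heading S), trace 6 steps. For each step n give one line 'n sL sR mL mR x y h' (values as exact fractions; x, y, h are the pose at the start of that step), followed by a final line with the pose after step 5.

n=0: pose=(-5,8,S); sL=80/13, sR=16/5; mL=-16/5, mR=192/65; mL+mR=-16/65 → advance -1; mR−mL=80/13 → turn +1·90°
n=1: pose=(-5,9,E); sL=160, sR=160/9; mL=-160/9, mR=1280/9; mL+mR=1120/9 → advance +1; mR−mL=160 → turn +1·90°
n=2: pose=(-4,9,N); sL=8, sR=40; mL=-40, mR=-32; mL+mR=-72 → advance -1; mR−mL=8 → turn +1·90°
n=3: pose=(-4,8,W); sL=160/41, sR=32/5; mL=-32/5, mR=-512/205; mL+mR=-1824/205 → advance -1; mR−mL=160/41 → turn +1·90°
n=4: pose=(-3,8,S); sL=80/13, sR=80/17; mL=-80/17, mR=320/221; mL+mR=-720/221 → advance -1; mR−mL=80/13 → turn +1·90°
n=5: pose=(-3,9,E); sL=32, sR=160/13; mL=-160/13, mR=256/13; mL+mR=96/13 → advance +1; mR−mL=32 → turn +1·90°

0 80/13 16/5 -16/5 192/65 -5 8 S
1 160 160/9 -160/9 1280/9 -5 9 E
2 8 40 -40 -32 -4 9 N
3 160/41 32/5 -32/5 -512/205 -4 8 W
4 80/13 80/17 -80/17 320/221 -3 8 S
5 32 160/13 -160/13 256/13 -3 9 E
final -2 9 N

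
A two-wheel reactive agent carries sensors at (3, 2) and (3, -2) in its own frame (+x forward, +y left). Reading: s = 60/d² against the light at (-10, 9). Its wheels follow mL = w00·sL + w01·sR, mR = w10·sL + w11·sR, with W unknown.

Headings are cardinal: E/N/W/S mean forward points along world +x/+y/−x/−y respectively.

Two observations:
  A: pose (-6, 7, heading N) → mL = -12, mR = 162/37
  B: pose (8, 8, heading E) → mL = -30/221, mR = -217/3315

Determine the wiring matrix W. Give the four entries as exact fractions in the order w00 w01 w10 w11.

-1 0 1/2 -1

obs A: pose=(-6,7,N) → sL=12, sR=60/37, mL=-12, mR=162/37
obs B: pose=(8,8,E) → sL=30/221, sR=2/15, mL=-30/221, mR=-217/3315
sensor matrix S = [[12, 60/37], [30/221, 2/15]]; det S = 56416/40885
solve [mL_A; mL_B] = S·[w00; w01] and [mR_A; mR_B] = S·[w10; w11]:
  w00 = -1, w01 = 0, w10 = 1/2, w11 = -1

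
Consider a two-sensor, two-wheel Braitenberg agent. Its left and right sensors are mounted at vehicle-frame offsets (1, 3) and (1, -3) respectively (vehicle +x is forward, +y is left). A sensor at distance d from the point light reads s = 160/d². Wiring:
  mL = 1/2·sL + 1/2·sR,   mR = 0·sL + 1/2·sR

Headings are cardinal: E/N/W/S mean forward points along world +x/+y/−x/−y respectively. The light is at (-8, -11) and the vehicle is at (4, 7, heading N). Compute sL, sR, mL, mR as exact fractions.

80/221 80/293 20560/64753 40/293

left sensor world pos  = (1, 8); dL² = 442
right sensor world pos = (7, 8); dR² = 586
sL = 160/442 = 80/221
sR = 160/586 = 80/293
mL = 1/2·sL + 1/2·sR = 20560/64753
mR = 0·sL + 1/2·sR = 40/293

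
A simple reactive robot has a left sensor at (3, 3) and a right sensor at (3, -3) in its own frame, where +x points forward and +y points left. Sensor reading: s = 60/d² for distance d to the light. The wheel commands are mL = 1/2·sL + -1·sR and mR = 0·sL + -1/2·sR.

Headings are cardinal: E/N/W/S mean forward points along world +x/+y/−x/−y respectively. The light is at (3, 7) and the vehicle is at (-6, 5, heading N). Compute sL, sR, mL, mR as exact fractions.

12/29 60/37 -1518/1073 -30/37

left sensor world pos  = (-9, 8); dL² = 145
right sensor world pos = (-3, 8); dR² = 37
sL = 60/145 = 12/29
sR = 60/37 = 60/37
mL = 1/2·sL + -1·sR = -1518/1073
mR = 0·sL + -1/2·sR = -30/37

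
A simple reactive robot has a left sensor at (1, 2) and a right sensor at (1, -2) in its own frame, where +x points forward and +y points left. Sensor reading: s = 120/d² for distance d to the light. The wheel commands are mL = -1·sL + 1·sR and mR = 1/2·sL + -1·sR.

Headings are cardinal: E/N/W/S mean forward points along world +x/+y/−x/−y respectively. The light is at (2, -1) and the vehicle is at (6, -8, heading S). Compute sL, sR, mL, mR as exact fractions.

6/5 30/17 48/85 -99/85

left sensor world pos  = (8, -9); dL² = 100
right sensor world pos = (4, -9); dR² = 68
sL = 120/100 = 6/5
sR = 120/68 = 30/17
mL = -1·sL + 1·sR = 48/85
mR = 1/2·sL + -1·sR = -99/85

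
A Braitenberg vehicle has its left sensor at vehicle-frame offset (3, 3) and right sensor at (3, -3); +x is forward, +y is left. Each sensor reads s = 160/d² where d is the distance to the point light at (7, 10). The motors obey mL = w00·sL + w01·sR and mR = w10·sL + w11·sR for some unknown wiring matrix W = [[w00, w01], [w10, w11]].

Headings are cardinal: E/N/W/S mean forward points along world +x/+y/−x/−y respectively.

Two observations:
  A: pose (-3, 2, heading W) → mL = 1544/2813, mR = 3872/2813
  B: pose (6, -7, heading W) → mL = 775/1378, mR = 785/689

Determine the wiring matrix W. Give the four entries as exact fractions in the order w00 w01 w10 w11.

obs A: pose=(-3,2,W) → sL=16/29, sR=80/97, mL=1544/2813, mR=3872/2813
obs B: pose=(6,-7,W) → sL=5/13, sR=40/53, mL=775/1378, mR=785/689
sensor matrix S = [[16/29, 80/97], [5/13, 40/53]]; det S = 192240/1938157
solve [mL_A; mL_B] = S·[w00; w01] and [mR_A; mR_B] = S·[w10; w11]:
  w00 = -1/2, w01 = 1, w10 = 1, w11 = 1

-1/2 1 1 1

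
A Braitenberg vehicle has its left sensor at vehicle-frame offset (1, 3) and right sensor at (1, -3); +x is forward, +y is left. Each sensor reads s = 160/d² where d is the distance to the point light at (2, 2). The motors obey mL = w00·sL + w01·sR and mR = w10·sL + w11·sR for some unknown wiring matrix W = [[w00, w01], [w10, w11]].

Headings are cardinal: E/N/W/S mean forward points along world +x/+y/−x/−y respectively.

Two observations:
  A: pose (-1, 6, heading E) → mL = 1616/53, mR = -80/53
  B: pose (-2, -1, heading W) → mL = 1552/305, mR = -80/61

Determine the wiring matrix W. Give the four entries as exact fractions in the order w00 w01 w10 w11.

obs A: pose=(-1,6,E) → sL=160/53, sR=32, mL=1616/53, mR=-80/53
obs B: pose=(-2,-1,W) → sL=160/61, sR=32/5, mL=1552/305, mR=-80/61
sensor matrix S = [[160/53, 32], [160/61, 32/5]]; det S = -208896/3233
solve [mL_A; mL_B] = S·[w00; w01] and [mR_A; mR_B] = S·[w10; w11]:
  w00 = -1/2, w01 = 1, w10 = -1/2, w11 = 0

-1/2 1 -1/2 0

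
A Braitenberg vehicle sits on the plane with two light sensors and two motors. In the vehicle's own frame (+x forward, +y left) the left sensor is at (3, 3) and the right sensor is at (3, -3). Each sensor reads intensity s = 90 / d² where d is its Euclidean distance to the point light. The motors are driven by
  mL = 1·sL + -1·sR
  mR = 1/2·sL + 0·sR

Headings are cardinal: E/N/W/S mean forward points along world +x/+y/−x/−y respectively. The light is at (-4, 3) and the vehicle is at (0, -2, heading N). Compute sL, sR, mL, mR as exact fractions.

left sensor world pos  = (-3, 1); dL² = 5
right sensor world pos = (3, 1); dR² = 53
sL = 90/5 = 18
sR = 90/53 = 90/53
mL = 1·sL + -1·sR = 864/53
mR = 1/2·sL + 0·sR = 9

18 90/53 864/53 9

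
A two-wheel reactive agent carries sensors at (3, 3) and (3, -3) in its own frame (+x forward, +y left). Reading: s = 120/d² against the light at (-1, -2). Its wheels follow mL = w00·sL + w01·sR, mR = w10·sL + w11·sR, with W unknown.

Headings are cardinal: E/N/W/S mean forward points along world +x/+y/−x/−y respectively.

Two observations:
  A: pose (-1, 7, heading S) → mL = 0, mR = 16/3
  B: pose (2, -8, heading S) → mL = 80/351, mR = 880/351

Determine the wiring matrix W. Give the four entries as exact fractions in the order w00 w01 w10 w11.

-1/2 1/2 1 1

obs A: pose=(-1,7,S) → sL=8/3, sR=8/3, mL=0, mR=16/3
obs B: pose=(2,-8,S) → sL=40/39, sR=40/27, mL=80/351, mR=880/351
sensor matrix S = [[8/3, 8/3], [40/39, 40/27]]; det S = 1280/1053
solve [mL_A; mL_B] = S·[w00; w01] and [mR_A; mR_B] = S·[w10; w11]:
  w00 = -1/2, w01 = 1/2, w10 = 1, w11 = 1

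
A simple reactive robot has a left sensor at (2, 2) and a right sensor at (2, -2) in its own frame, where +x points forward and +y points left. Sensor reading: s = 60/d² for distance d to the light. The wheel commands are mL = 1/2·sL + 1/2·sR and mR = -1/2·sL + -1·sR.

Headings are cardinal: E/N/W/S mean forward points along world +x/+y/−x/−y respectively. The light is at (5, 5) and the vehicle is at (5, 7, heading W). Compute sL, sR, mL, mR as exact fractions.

left sensor world pos  = (3, 5); dL² = 4
right sensor world pos = (3, 9); dR² = 20
sL = 60/4 = 15
sR = 60/20 = 3
mL = 1/2·sL + 1/2·sR = 9
mR = -1/2·sL + -1·sR = -21/2

15 3 9 -21/2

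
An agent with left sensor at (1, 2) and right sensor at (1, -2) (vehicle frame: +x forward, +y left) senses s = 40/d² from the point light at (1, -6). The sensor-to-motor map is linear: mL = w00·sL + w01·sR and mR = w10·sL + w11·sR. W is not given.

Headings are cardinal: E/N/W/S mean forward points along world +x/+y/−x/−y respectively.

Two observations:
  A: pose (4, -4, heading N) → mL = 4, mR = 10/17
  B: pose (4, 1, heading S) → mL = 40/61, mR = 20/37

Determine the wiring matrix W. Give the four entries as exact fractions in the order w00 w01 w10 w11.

1 0 0 1/2

obs A: pose=(4,-4,N) → sL=4, sR=20/17, mL=4, mR=10/17
obs B: pose=(4,1,S) → sL=40/61, sR=40/37, mL=40/61, mR=20/37
sensor matrix S = [[4, 20/17], [40/61, 40/37]]; det S = 136320/38369
solve [mL_A; mL_B] = S·[w00; w01] and [mR_A; mR_B] = S·[w10; w11]:
  w00 = 1, w01 = 0, w10 = 0, w11 = 1/2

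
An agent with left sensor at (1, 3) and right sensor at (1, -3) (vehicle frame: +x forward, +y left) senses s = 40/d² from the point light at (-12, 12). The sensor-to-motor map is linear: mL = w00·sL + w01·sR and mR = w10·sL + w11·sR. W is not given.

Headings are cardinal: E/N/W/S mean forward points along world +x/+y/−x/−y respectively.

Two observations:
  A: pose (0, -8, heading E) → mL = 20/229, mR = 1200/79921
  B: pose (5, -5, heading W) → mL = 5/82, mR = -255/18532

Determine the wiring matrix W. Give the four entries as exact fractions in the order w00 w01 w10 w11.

obs A: pose=(0,-8,E) → sL=20/229, sR=20/349, mL=20/229, mR=1200/79921
obs B: pose=(5,-5,W) → sL=5/82, sR=10/113, mL=5/82, mR=-255/18532
sensor matrix S = [[20/229, 20/349], [5/82, 10/113]]; det S = 1567950/370273993
solve [mL_A; mL_B] = S·[w00; w01] and [mR_A; mR_B] = S·[w10; w11]:
  w00 = 1, w01 = 0, w10 = 1/2, w11 = -1/2

1 0 1/2 -1/2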